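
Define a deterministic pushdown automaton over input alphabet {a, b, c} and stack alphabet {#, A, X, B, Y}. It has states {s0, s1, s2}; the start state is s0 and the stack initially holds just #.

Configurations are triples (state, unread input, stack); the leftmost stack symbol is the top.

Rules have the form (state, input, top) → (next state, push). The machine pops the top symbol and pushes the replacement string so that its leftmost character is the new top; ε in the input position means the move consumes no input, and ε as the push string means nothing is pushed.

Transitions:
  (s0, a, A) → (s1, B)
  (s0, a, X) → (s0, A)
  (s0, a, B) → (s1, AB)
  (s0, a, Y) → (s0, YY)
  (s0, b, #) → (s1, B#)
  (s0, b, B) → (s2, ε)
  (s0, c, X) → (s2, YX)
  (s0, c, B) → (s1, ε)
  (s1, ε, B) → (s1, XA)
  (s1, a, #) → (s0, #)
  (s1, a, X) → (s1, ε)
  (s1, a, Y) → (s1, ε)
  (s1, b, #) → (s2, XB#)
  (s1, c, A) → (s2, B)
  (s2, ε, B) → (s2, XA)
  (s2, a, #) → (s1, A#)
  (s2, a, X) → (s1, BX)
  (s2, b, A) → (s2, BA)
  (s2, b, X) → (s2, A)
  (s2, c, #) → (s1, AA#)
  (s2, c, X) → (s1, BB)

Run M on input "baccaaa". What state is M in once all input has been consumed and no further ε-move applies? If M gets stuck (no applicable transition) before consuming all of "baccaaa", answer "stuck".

(s0, baccaaa, #)
  read b, top #: go to s1, push B# → (s1, accaaa, B#)
  ε-move, top B: go to s1, push XA → (s1, accaaa, XA#)
  read a, top X: go to s1, push ε → (s1, ccaaa, A#)
  read c, top A: go to s2, push B → (s2, caaa, B#)
  ε-move, top B: go to s2, push XA → (s2, caaa, XA#)
  read c, top X: go to s1, push BB → (s1, aaa, BBA#)
  ε-move, top B: go to s1, push XA → (s1, aaa, XABA#)
  read a, top X: go to s1, push ε → (s1, aa, ABA#)
No transition for (s1, a, top A); M blocks with input aa remaining.

stuck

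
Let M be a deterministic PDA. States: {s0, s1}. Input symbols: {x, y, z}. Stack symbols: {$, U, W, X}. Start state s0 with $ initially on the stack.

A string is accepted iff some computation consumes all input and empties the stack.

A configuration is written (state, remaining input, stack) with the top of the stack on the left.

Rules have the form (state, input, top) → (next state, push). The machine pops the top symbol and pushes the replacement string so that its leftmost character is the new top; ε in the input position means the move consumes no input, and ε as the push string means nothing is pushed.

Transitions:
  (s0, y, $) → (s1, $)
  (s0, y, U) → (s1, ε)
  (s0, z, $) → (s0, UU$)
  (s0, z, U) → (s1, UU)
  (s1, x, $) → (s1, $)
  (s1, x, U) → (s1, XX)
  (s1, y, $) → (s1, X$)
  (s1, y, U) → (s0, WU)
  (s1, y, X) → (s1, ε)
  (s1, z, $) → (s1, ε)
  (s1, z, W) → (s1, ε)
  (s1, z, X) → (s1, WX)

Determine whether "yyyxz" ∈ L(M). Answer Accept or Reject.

Accept

(s0, yyyxz, $) ⊢ (s1, yyxz, $) ⊢ (s1, yxz, X$) ⊢ (s1, xz, $) ⊢ (s1, z, $) ⊢ (s1, ε, ε)
All input consumed and the stack is empty.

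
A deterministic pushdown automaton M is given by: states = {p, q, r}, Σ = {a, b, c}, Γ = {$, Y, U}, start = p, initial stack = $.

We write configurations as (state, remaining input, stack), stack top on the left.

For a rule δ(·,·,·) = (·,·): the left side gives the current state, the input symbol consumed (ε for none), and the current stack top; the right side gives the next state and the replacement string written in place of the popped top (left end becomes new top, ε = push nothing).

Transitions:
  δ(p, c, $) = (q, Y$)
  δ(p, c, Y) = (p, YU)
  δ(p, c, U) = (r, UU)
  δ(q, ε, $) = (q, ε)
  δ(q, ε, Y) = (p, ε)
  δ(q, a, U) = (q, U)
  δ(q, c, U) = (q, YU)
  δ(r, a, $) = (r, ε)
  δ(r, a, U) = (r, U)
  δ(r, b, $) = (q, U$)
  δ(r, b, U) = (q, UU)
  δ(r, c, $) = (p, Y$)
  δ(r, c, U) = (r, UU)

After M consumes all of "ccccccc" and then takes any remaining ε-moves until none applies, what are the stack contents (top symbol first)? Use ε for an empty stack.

$

(p, ccccccc, $) ⊢ (q, cccccc, Y$) ⊢ (p, cccccc, $) ⊢ (q, ccccc, Y$) ⊢ (p, ccccc, $) ⊢ (q, cccc, Y$) ⊢ (p, cccc, $) ⊢ (q, ccc, Y$) ⊢ (p, ccc, $) ⊢ (q, cc, Y$) ⊢ (p, cc, $) ⊢ (q, c, Y$) ⊢ (p, c, $) ⊢ (q, ε, Y$) ⊢ (p, ε, $)
All input consumed in state p with stack $.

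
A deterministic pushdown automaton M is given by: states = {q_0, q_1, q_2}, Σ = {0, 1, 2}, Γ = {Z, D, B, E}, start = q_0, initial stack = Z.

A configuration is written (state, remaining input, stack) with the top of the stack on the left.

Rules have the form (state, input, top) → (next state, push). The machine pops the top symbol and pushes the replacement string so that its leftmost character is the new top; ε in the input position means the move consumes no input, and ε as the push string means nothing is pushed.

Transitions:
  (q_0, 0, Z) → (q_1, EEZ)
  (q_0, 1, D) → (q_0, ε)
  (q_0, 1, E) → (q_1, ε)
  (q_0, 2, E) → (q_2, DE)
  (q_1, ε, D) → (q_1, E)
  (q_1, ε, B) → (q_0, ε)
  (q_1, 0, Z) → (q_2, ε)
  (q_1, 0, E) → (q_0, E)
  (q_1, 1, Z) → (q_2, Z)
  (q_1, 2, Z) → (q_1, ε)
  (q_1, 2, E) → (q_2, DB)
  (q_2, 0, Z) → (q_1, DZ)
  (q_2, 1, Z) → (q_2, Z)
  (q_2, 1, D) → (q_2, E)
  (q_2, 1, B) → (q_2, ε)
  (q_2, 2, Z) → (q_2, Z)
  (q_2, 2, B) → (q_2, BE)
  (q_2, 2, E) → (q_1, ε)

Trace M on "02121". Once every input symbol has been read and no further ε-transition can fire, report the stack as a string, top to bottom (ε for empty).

Z

(q_0, 02121, Z)
  read 0, top Z: go to q_1, push EEZ → (q_1, 2121, EEZ)
  read 2, top E: go to q_2, push DB → (q_2, 121, DBEZ)
  read 1, top D: go to q_2, push E → (q_2, 21, EBEZ)
  read 2, top E: go to q_1, push ε → (q_1, 1, BEZ)
  ε-move, top B: go to q_0, push ε → (q_0, 1, EZ)
  read 1, top E: go to q_1, push ε → (q_1, ε, Z)
All input consumed in state q_1 with stack Z.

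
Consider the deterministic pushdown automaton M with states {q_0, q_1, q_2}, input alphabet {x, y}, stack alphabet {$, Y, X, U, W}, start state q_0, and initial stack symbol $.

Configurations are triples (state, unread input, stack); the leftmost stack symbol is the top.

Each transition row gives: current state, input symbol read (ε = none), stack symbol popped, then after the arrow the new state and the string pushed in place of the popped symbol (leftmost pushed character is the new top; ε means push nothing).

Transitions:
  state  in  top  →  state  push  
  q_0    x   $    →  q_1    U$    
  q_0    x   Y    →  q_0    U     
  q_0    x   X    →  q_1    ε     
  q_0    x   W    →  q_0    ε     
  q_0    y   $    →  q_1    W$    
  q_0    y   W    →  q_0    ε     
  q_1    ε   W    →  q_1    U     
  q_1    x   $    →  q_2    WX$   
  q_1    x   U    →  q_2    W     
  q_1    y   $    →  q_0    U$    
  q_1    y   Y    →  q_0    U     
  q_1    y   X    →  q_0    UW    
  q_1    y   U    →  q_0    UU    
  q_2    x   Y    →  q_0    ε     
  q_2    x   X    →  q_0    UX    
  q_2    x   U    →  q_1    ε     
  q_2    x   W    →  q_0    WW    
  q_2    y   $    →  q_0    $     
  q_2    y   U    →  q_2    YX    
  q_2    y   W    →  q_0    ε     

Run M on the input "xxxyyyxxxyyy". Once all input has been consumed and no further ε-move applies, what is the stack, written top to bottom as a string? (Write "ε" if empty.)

(q_0, xxxyyyxxxyyy, $) ⊢ (q_1, xxyyyxxxyyy, U$) ⊢ (q_2, xyyyxxxyyy, W$) ⊢ (q_0, yyyxxxyyy, WW$) ⊢ (q_0, yyxxxyyy, W$) ⊢ (q_0, yxxxyyy, $) ⊢ (q_1, xxxyyy, W$) ⊢ (q_1, xxxyyy, U$) ⊢ (q_2, xxyyy, W$) ⊢ (q_0, xyyy, WW$) ⊢ (q_0, yyy, W$) ⊢ (q_0, yy, $) ⊢ (q_1, y, W$) ⊢ (q_1, y, U$) ⊢ (q_0, ε, UU$)
All input consumed in state q_0 with stack UU$.

UU$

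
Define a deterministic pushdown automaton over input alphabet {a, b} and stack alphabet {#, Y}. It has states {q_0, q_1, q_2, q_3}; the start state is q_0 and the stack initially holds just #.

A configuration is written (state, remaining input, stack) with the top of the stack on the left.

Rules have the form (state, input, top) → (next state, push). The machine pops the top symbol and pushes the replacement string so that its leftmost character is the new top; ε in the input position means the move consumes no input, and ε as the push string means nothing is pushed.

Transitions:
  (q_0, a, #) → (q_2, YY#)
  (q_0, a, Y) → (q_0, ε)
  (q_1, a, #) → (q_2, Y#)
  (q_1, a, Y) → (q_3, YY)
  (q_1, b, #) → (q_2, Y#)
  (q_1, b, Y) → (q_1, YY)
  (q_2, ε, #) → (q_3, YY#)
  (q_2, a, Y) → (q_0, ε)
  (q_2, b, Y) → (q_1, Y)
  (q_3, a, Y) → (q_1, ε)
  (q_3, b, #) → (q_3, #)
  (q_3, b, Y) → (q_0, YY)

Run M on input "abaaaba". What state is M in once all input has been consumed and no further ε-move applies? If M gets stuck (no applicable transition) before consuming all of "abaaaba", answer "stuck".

(q_0, abaaaba, #)
  read a, top #: go to q_2, push YY# → (q_2, baaaba, YY#)
  read b, top Y: go to q_1, push Y → (q_1, aaaba, YY#)
  read a, top Y: go to q_3, push YY → (q_3, aaba, YYY#)
  read a, top Y: go to q_1, push ε → (q_1, aba, YY#)
  read a, top Y: go to q_3, push YY → (q_3, ba, YYY#)
  read b, top Y: go to q_0, push YY → (q_0, a, YYYY#)
  read a, top Y: go to q_0, push ε → (q_0, ε, YYY#)
All input consumed; M is in state q_0.

q_0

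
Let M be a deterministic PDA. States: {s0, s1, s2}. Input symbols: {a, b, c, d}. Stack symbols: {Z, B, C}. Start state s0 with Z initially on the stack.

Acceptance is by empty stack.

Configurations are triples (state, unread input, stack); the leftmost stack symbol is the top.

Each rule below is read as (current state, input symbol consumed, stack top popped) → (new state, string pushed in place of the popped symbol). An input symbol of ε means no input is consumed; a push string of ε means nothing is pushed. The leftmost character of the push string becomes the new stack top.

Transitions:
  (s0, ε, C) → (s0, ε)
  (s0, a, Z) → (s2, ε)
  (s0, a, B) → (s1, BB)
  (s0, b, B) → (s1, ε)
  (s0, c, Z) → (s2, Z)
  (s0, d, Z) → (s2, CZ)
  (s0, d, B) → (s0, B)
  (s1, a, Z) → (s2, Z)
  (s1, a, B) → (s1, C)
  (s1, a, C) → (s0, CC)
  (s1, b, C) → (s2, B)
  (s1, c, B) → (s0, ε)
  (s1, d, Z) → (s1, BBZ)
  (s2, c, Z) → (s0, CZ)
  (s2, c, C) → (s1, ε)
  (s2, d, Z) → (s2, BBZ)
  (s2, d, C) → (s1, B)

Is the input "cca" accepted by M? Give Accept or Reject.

Accept

(s0, cca, Z) ⊢ (s2, ca, Z) ⊢ (s0, a, CZ) ⊢ (s0, a, Z) ⊢ (s2, ε, ε)
All input consumed and the stack is empty.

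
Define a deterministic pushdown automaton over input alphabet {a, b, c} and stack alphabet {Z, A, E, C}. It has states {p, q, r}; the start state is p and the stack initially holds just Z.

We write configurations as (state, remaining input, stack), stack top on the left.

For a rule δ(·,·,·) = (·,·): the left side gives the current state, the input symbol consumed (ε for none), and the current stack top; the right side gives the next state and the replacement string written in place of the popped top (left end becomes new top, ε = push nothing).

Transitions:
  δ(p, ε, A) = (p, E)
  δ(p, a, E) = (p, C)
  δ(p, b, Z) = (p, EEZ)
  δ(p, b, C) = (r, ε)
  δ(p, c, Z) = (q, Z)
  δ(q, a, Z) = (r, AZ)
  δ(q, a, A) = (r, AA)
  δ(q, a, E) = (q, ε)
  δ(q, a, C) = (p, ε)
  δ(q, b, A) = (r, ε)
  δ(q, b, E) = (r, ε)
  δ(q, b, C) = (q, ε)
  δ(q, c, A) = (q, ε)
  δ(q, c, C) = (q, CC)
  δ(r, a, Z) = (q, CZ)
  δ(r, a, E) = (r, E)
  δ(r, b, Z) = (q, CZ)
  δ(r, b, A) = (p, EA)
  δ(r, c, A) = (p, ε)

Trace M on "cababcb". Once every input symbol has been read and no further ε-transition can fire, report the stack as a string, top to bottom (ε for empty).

(p, cababcb, Z)
  read c, top Z: go to q, push Z → (q, ababcb, Z)
  read a, top Z: go to r, push AZ → (r, babcb, AZ)
  read b, top A: go to p, push EA → (p, abcb, EAZ)
  read a, top E: go to p, push C → (p, bcb, CAZ)
  read b, top C: go to r, push ε → (r, cb, AZ)
  read c, top A: go to p, push ε → (p, b, Z)
  read b, top Z: go to p, push EEZ → (p, ε, EEZ)
All input consumed in state p with stack EEZ.

EEZ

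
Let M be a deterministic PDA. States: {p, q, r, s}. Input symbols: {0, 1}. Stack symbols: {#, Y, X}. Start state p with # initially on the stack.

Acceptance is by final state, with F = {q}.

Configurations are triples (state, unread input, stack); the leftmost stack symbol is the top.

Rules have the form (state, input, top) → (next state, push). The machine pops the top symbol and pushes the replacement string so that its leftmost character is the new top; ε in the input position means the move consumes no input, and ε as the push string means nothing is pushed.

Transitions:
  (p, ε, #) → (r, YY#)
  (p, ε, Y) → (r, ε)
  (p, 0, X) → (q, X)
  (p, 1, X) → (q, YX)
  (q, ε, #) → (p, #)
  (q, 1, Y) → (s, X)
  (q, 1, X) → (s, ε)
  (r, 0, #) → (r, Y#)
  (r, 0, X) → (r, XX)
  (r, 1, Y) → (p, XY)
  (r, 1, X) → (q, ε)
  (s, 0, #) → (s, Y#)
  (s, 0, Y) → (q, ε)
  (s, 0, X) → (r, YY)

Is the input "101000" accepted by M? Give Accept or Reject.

(p, 101000, #)
  ε-move, top #: go to r, push YY# → (r, 101000, YY#)
  read 1, top Y: go to p, push XY → (p, 01000, XYY#)
  read 0, top X: go to q, push X → (q, 1000, XYY#)
  read 1, top X: go to s, push ε → (s, 000, YY#)
  read 0, top Y: go to q, push ε → (q, 00, Y#)
No transition applies at (q, 00, Y#); input not fully consumed.

Reject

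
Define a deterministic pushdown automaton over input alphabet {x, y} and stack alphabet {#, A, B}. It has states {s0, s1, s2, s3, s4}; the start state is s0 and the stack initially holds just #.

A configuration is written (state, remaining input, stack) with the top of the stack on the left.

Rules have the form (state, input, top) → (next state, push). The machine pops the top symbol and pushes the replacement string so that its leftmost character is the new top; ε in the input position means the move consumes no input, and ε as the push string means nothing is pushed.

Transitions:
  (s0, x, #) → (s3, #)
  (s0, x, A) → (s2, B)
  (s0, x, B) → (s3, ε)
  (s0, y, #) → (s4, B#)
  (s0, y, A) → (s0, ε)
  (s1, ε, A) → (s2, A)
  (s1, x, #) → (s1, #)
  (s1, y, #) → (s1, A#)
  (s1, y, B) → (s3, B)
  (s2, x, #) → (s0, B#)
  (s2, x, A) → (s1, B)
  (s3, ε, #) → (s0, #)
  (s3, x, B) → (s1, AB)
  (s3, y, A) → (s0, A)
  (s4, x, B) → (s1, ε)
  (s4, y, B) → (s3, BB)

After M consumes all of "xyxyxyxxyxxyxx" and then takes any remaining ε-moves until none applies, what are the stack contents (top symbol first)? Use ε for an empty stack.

(s0, xyxyxyxxyxxyxx, #)
  read x, top #: go to s3, push # → (s3, yxyxyxxyxxyxx, #)
  ε-move, top #: go to s0, push # → (s0, yxyxyxxyxxyxx, #)
  read y, top #: go to s4, push B# → (s4, xyxyxxyxxyxx, B#)
  read x, top B: go to s1, push ε → (s1, yxyxxyxxyxx, #)
  read y, top #: go to s1, push A# → (s1, xyxxyxxyxx, A#)
  ε-move, top A: go to s2, push A → (s2, xyxxyxxyxx, A#)
  read x, top A: go to s1, push B → (s1, yxxyxxyxx, B#)
  read y, top B: go to s3, push B → (s3, xxyxxyxx, B#)
  read x, top B: go to s1, push AB → (s1, xyxxyxx, AB#)
  ε-move, top A: go to s2, push A → (s2, xyxxyxx, AB#)
  read x, top A: go to s1, push B → (s1, yxxyxx, BB#)
  read y, top B: go to s3, push B → (s3, xxyxx, BB#)
  read x, top B: go to s1, push AB → (s1, xyxx, ABB#)
  ε-move, top A: go to s2, push A → (s2, xyxx, ABB#)
  read x, top A: go to s1, push B → (s1, yxx, BBB#)
  read y, top B: go to s3, push B → (s3, xx, BBB#)
  read x, top B: go to s1, push AB → (s1, x, ABBB#)
  ε-move, top A: go to s2, push A → (s2, x, ABBB#)
  read x, top A: go to s1, push B → (s1, ε, BBBB#)
All input consumed in state s1 with stack BBBB#.

BBBB#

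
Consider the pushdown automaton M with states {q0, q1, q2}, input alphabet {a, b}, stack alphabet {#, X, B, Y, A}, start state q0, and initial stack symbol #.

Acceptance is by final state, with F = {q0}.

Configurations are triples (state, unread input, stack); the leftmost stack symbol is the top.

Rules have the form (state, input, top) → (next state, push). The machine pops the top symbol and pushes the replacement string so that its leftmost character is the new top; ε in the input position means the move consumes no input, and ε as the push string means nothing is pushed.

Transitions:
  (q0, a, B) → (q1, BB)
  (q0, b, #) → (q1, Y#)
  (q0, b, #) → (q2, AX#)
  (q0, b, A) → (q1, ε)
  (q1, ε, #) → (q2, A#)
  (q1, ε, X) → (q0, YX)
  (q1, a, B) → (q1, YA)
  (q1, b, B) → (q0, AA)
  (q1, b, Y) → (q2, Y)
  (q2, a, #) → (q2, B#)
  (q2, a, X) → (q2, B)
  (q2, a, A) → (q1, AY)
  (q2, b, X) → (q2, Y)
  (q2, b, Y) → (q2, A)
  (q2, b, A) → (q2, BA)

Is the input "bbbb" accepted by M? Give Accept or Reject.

No computation consumes all input and reaches a final state.

Reject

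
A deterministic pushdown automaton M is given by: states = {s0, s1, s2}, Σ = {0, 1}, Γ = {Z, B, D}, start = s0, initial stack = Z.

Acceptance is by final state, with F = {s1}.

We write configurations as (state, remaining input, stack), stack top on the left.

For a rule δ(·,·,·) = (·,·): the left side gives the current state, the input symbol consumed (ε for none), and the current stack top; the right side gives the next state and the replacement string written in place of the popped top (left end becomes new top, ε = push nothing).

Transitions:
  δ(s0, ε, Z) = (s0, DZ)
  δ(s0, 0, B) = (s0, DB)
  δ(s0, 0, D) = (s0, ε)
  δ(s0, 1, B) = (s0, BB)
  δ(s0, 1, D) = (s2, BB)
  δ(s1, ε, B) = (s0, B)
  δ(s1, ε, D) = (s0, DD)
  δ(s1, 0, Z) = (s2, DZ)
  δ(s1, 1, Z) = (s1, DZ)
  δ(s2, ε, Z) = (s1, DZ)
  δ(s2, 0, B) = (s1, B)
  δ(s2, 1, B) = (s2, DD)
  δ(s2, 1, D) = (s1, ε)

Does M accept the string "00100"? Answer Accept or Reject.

(s0, 00100, Z) ⊢ (s0, 00100, DZ) ⊢ (s0, 0100, Z) ⊢ (s0, 0100, DZ) ⊢ (s0, 100, Z) ⊢ (s0, 100, DZ) ⊢ (s2, 00, BBZ) ⊢ (s1, 0, BBZ) ⊢ (s0, 0, BBZ) ⊢ (s0, ε, DBBZ)
All input consumed; state s0 ∉ F and no further ε-move applies.

Reject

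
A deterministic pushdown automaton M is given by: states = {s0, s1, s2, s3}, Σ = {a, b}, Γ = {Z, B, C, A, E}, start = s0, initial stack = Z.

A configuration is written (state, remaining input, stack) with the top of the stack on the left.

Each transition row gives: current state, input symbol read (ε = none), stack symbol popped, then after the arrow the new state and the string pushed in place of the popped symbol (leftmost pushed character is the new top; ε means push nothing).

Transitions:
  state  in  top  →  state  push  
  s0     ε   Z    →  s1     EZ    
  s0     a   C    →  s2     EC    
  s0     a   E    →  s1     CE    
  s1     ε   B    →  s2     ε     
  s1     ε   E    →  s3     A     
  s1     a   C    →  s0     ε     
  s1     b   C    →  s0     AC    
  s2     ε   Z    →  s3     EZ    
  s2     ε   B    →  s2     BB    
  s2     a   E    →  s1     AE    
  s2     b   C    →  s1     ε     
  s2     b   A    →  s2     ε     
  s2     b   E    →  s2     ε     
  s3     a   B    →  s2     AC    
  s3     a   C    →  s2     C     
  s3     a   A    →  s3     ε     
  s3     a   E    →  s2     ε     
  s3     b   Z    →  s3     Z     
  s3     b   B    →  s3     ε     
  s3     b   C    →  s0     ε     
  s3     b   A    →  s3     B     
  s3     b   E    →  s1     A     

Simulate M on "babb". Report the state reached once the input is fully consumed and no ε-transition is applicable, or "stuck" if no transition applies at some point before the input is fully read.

(s0, babb, Z) ⊢ (s1, babb, EZ) ⊢ (s3, babb, AZ) ⊢ (s3, abb, BZ) ⊢ (s2, bb, ACZ) ⊢ (s2, b, CZ) ⊢ (s1, ε, Z)
All input consumed; M is in state s1.

s1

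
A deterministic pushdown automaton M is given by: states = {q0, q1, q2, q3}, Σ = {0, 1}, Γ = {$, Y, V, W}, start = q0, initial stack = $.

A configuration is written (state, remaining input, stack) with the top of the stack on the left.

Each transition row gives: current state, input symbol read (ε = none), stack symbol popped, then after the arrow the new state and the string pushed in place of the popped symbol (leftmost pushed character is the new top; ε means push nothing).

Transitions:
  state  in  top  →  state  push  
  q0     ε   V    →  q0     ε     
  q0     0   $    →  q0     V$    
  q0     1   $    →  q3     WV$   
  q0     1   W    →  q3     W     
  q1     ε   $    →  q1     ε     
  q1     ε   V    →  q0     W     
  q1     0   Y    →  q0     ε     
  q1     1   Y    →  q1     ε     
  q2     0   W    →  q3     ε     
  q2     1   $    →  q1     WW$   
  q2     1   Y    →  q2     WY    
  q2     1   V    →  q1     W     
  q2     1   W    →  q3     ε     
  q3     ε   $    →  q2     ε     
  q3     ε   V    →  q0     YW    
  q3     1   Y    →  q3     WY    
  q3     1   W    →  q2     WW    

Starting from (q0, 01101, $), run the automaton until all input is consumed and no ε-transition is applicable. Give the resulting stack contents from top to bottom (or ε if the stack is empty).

WWV$

(q0, 01101, $)
  read 0, top $: go to q0, push V$ → (q0, 1101, V$)
  ε-move, top V: go to q0, push ε → (q0, 1101, $)
  read 1, top $: go to q3, push WV$ → (q3, 101, WV$)
  read 1, top W: go to q2, push WW → (q2, 01, WWV$)
  read 0, top W: go to q3, push ε → (q3, 1, WV$)
  read 1, top W: go to q2, push WW → (q2, ε, WWV$)
All input consumed in state q2 with stack WWV$.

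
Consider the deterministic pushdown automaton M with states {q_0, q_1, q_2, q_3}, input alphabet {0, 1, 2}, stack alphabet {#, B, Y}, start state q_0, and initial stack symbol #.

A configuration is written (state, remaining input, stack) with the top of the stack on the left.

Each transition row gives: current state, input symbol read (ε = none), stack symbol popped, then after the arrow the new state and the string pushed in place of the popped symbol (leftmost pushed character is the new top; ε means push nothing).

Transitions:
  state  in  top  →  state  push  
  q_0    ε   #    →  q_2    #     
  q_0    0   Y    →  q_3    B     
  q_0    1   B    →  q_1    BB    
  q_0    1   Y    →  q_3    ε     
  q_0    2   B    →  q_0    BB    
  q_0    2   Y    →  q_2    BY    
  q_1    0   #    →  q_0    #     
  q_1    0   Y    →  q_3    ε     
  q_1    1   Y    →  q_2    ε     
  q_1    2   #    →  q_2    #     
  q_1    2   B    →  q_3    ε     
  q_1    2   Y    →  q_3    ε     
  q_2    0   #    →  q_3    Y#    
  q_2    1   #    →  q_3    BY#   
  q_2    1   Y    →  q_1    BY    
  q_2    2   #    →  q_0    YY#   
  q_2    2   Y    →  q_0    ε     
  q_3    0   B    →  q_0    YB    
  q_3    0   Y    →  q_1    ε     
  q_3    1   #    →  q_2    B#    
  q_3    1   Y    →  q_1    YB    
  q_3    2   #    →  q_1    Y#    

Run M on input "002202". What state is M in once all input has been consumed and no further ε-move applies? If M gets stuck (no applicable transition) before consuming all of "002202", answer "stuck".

(q_0, 002202, #)
  ε-move, top #: go to q_2, push # → (q_2, 002202, #)
  read 0, top #: go to q_3, push Y# → (q_3, 02202, Y#)
  read 0, top Y: go to q_1, push ε → (q_1, 2202, #)
  read 2, top #: go to q_2, push # → (q_2, 202, #)
  read 2, top #: go to q_0, push YY# → (q_0, 02, YY#)
  read 0, top Y: go to q_3, push B → (q_3, 2, BY#)
No transition for (q_3, 2, top B); M blocks with input 2 remaining.

stuck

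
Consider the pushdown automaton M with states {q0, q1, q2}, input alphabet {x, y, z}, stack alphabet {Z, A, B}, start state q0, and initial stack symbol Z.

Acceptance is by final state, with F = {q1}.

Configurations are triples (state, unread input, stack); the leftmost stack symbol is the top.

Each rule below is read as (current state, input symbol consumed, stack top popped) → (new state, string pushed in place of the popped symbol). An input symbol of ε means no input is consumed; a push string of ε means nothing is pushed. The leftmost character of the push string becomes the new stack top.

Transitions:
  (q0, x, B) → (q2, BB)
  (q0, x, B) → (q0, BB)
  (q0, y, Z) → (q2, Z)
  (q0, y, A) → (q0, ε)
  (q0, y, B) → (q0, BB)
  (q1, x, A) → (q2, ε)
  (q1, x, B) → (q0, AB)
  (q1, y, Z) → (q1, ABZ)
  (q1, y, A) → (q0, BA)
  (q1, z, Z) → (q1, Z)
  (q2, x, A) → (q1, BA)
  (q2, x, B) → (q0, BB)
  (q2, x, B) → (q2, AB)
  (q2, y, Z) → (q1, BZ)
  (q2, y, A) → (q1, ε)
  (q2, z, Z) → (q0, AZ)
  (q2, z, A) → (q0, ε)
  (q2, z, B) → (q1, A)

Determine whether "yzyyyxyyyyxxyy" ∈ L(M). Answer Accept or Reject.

Reject

No computation consumes all input and reaches a final state.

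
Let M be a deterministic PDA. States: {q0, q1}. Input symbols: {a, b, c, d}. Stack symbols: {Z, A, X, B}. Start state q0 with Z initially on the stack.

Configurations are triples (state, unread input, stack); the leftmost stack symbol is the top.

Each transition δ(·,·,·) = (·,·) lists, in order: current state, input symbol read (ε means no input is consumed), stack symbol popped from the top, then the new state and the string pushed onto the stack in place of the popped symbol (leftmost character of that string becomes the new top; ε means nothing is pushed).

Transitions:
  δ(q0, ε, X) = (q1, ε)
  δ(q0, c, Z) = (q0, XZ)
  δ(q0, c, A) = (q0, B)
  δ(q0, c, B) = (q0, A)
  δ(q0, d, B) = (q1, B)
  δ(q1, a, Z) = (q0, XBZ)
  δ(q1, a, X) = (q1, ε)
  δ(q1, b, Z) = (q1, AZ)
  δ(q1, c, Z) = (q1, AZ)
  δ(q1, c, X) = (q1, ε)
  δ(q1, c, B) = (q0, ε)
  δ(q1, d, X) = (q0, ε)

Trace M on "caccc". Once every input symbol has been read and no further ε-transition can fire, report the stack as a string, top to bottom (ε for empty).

AZ

(q0, caccc, Z)
  read c, top Z: go to q0, push XZ → (q0, accc, XZ)
  ε-move, top X: go to q1, push ε → (q1, accc, Z)
  read a, top Z: go to q0, push XBZ → (q0, ccc, XBZ)
  ε-move, top X: go to q1, push ε → (q1, ccc, BZ)
  read c, top B: go to q0, push ε → (q0, cc, Z)
  read c, top Z: go to q0, push XZ → (q0, c, XZ)
  ε-move, top X: go to q1, push ε → (q1, c, Z)
  read c, top Z: go to q1, push AZ → (q1, ε, AZ)
All input consumed in state q1 with stack AZ.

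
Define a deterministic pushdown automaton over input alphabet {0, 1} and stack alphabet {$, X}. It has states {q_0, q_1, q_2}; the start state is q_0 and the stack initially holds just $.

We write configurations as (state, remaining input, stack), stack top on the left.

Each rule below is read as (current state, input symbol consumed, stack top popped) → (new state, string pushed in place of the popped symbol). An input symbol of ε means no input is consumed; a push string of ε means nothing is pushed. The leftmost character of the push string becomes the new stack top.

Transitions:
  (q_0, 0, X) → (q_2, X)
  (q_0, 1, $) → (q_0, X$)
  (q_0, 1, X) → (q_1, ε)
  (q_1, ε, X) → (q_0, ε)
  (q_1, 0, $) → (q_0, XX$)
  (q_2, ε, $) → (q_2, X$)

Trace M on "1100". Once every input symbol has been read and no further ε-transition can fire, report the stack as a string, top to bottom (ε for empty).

XX$

(q_0, 1100, $)
  read 1, top $: go to q_0, push X$ → (q_0, 100, X$)
  read 1, top X: go to q_1, push ε → (q_1, 00, $)
  read 0, top $: go to q_0, push XX$ → (q_0, 0, XX$)
  read 0, top X: go to q_2, push X → (q_2, ε, XX$)
All input consumed in state q_2 with stack XX$.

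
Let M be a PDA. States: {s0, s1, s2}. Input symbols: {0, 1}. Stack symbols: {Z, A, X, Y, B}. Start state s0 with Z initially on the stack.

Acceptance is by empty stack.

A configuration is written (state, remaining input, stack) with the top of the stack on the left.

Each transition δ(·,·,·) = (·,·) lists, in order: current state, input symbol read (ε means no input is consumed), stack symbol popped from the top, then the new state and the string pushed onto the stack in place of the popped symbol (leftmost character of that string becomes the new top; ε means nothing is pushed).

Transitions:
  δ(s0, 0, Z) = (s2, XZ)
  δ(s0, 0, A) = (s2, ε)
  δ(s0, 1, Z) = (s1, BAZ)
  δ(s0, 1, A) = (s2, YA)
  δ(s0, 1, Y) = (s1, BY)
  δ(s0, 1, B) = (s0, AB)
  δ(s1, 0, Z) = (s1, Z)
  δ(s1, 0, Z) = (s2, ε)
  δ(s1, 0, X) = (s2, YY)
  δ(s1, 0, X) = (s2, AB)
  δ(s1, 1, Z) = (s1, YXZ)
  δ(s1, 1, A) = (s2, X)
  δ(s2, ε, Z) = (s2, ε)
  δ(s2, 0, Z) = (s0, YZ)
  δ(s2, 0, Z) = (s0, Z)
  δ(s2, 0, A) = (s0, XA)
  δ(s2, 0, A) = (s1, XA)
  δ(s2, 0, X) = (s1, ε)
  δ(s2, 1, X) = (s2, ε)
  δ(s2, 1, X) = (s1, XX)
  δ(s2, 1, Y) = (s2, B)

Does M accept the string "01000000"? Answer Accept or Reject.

Accept

One accepting computation: (s0, 01000000, Z) ⊢ (s2, 1000000, XZ) ⊢ (s2, 000000, Z) ⊢ (s0, 00000, Z) ⊢ (s2, 0000, XZ) ⊢ (s1, 000, Z) ⊢ (s1, 00, Z) ⊢ (s1, 0, Z) ⊢ (s2, ε, ε)
All input consumed and the stack is empty.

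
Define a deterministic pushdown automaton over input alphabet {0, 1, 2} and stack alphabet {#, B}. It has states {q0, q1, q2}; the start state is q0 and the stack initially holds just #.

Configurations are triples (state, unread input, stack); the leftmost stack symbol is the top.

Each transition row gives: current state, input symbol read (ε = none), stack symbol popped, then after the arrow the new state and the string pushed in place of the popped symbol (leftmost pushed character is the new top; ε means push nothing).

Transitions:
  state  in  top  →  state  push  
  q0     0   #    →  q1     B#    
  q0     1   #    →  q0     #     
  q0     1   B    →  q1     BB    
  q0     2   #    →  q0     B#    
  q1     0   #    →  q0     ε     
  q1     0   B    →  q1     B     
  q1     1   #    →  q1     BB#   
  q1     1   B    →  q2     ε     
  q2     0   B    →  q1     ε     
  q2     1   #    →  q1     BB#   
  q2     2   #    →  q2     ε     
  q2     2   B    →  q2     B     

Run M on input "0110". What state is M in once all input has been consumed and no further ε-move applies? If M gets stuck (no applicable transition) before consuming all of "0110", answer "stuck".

(q0, 0110, #) ⊢ (q1, 110, B#) ⊢ (q2, 10, #) ⊢ (q1, 0, BB#) ⊢ (q1, ε, BB#)
All input consumed; M is in state q1.

q1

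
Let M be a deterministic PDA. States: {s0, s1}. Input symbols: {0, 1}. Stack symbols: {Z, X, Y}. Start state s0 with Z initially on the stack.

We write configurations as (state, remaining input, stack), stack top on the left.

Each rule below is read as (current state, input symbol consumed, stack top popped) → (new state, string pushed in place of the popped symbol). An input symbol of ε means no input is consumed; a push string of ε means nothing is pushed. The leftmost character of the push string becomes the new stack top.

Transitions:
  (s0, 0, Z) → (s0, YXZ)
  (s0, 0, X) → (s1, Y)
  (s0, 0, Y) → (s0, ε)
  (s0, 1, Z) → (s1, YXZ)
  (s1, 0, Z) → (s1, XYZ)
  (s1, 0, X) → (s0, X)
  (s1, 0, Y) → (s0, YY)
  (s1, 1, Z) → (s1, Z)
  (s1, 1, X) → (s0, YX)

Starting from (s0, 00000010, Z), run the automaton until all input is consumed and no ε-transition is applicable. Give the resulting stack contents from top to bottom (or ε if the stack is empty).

YYXZ

(s0, 00000010, Z)
  read 0, top Z: go to s0, push YXZ → (s0, 0000010, YXZ)
  read 0, top Y: go to s0, push ε → (s0, 000010, XZ)
  read 0, top X: go to s1, push Y → (s1, 00010, YZ)
  read 0, top Y: go to s0, push YY → (s0, 0010, YYZ)
  read 0, top Y: go to s0, push ε → (s0, 010, YZ)
  read 0, top Y: go to s0, push ε → (s0, 10, Z)
  read 1, top Z: go to s1, push YXZ → (s1, 0, YXZ)
  read 0, top Y: go to s0, push YY → (s0, ε, YYXZ)
All input consumed in state s0 with stack YYXZ.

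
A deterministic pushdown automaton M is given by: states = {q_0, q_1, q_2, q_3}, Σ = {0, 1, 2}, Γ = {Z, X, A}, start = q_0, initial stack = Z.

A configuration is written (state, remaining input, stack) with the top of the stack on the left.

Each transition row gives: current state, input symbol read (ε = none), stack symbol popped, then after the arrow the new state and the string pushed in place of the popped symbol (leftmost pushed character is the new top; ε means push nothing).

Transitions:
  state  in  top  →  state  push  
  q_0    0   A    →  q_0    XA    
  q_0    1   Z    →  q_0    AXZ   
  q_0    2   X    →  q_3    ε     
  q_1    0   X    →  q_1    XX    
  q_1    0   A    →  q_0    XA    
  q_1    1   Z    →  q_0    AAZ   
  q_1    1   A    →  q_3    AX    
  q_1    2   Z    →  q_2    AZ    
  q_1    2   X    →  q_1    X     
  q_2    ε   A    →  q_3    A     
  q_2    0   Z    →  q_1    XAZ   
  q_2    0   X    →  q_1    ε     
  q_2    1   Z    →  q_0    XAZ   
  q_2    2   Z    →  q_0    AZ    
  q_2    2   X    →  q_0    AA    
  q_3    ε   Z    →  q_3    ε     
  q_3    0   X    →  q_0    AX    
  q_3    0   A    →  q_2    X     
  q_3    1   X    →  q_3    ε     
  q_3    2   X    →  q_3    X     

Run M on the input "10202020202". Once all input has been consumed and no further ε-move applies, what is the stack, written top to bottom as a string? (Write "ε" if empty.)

(q_0, 10202020202, Z)
  read 1, top Z: go to q_0, push AXZ → (q_0, 0202020202, AXZ)
  read 0, top A: go to q_0, push XA → (q_0, 202020202, XAXZ)
  read 2, top X: go to q_3, push ε → (q_3, 02020202, AXZ)
  read 0, top A: go to q_2, push X → (q_2, 2020202, XXZ)
  read 2, top X: go to q_0, push AA → (q_0, 020202, AAXZ)
  read 0, top A: go to q_0, push XA → (q_0, 20202, XAAXZ)
  read 2, top X: go to q_3, push ε → (q_3, 0202, AAXZ)
  read 0, top A: go to q_2, push X → (q_2, 202, XAXZ)
  read 2, top X: go to q_0, push AA → (q_0, 02, AAAXZ)
  read 0, top A: go to q_0, push XA → (q_0, 2, XAAAXZ)
  read 2, top X: go to q_3, push ε → (q_3, ε, AAAXZ)
All input consumed in state q_3 with stack AAAXZ.

AAAXZ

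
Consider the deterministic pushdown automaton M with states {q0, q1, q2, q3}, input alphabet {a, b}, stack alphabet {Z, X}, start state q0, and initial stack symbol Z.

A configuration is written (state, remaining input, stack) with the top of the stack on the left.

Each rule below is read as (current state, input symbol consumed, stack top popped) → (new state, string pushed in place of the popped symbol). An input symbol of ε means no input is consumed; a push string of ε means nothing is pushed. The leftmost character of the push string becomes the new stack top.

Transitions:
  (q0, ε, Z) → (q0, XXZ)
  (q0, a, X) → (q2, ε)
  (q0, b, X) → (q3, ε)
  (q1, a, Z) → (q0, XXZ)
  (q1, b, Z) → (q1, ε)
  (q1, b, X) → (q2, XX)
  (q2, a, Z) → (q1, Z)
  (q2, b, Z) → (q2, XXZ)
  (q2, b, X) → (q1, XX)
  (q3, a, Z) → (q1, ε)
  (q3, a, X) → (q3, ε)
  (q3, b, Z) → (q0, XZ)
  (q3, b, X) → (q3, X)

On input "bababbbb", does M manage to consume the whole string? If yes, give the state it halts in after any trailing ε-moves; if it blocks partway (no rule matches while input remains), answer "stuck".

(q0, bababbbb, Z)
  ε-move, top Z: go to q0, push XXZ → (q0, bababbbb, XXZ)
  read b, top X: go to q3, push ε → (q3, ababbbb, XZ)
  read a, top X: go to q3, push ε → (q3, babbbb, Z)
  read b, top Z: go to q0, push XZ → (q0, abbbb, XZ)
  read a, top X: go to q2, push ε → (q2, bbbb, Z)
  read b, top Z: go to q2, push XXZ → (q2, bbb, XXZ)
  read b, top X: go to q1, push XX → (q1, bb, XXXZ)
  read b, top X: go to q2, push XX → (q2, b, XXXXZ)
  read b, top X: go to q1, push XX → (q1, ε, XXXXXZ)
All input consumed; M is in state q1.

q1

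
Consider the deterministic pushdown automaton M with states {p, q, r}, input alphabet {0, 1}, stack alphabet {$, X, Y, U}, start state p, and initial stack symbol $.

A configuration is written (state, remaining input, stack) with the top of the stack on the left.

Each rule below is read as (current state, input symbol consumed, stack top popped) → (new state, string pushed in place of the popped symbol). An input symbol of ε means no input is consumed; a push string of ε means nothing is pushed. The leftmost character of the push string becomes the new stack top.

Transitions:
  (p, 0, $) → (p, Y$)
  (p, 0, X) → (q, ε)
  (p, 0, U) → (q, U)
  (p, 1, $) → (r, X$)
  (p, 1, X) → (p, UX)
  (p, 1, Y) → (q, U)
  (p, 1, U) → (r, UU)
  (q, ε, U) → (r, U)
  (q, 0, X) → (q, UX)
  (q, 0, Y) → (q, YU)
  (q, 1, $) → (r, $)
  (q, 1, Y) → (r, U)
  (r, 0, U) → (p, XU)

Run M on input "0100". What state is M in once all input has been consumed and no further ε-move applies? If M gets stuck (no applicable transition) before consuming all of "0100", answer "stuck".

r

(p, 0100, $)
  read 0, top $: go to p, push Y$ → (p, 100, Y$)
  read 1, top Y: go to q, push U → (q, 00, U$)
  ε-move, top U: go to r, push U → (r, 00, U$)
  read 0, top U: go to p, push XU → (p, 0, XU$)
  read 0, top X: go to q, push ε → (q, ε, U$)
  ε-move, top U: go to r, push U → (r, ε, U$)
All input consumed; M is in state r.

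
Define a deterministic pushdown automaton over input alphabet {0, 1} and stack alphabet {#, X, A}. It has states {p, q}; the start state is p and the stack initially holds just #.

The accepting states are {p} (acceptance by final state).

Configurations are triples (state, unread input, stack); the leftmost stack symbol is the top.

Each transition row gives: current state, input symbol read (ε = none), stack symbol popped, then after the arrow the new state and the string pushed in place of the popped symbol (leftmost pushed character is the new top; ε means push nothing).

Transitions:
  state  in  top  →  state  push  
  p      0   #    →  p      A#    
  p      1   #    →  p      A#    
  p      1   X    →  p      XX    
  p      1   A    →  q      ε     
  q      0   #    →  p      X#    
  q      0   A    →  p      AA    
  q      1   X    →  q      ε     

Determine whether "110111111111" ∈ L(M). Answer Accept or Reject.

(p, 110111111111, #) ⊢ (p, 10111111111, A#) ⊢ (q, 0111111111, #) ⊢ (p, 111111111, X#) ⊢ (p, 11111111, XX#) ⊢ (p, 1111111, XXX#) ⊢ (p, 111111, XXXX#) ⊢ (p, 11111, XXXXX#) ⊢ (p, 1111, XXXXXX#) ⊢ (p, 111, XXXXXXX#) ⊢ (p, 11, XXXXXXXX#) ⊢ (p, 1, XXXXXXXXX#) ⊢ (p, ε, XXXXXXXXXX#)
All input consumed; state p ∈ F.

Accept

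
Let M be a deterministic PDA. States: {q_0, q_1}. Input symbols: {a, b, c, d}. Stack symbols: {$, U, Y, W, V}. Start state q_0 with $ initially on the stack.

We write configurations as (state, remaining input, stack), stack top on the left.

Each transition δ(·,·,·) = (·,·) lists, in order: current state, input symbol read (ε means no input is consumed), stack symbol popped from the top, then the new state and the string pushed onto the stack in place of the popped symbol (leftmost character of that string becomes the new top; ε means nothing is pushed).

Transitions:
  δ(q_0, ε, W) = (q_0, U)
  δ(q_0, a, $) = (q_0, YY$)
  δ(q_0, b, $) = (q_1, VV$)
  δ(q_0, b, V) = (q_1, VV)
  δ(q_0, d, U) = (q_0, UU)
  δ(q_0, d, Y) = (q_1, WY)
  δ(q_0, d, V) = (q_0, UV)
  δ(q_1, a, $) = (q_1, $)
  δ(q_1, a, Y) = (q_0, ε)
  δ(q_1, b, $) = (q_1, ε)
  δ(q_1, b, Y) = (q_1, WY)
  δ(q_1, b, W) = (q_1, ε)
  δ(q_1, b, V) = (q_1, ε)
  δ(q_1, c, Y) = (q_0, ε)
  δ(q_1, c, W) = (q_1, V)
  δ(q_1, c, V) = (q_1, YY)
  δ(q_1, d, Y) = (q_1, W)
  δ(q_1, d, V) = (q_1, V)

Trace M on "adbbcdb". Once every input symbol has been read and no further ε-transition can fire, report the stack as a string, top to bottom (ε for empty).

YY$

(q_0, adbbcdb, $)
  read a, top $: go to q_0, push YY$ → (q_0, dbbcdb, YY$)
  read d, top Y: go to q_1, push WY → (q_1, bbcdb, WYY$)
  read b, top W: go to q_1, push ε → (q_1, bcdb, YY$)
  read b, top Y: go to q_1, push WY → (q_1, cdb, WYY$)
  read c, top W: go to q_1, push V → (q_1, db, VYY$)
  read d, top V: go to q_1, push V → (q_1, b, VYY$)
  read b, top V: go to q_1, push ε → (q_1, ε, YY$)
All input consumed in state q_1 with stack YY$.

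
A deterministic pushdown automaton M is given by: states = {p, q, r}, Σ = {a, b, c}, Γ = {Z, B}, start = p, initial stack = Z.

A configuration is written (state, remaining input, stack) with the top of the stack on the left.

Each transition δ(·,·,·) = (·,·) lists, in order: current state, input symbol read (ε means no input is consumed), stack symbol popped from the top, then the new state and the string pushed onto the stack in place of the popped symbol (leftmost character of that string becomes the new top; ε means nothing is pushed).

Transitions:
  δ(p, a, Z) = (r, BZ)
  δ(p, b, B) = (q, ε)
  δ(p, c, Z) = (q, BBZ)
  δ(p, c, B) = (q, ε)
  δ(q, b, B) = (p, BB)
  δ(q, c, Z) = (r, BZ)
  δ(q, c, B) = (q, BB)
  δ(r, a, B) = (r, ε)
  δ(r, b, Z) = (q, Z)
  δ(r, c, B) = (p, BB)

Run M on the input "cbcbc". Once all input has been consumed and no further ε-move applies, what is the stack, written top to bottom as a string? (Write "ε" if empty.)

BBZ

(p, cbcbc, Z) ⊢ (q, bcbc, BBZ) ⊢ (p, cbc, BBBZ) ⊢ (q, bc, BBZ) ⊢ (p, c, BBBZ) ⊢ (q, ε, BBZ)
All input consumed in state q with stack BBZ.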